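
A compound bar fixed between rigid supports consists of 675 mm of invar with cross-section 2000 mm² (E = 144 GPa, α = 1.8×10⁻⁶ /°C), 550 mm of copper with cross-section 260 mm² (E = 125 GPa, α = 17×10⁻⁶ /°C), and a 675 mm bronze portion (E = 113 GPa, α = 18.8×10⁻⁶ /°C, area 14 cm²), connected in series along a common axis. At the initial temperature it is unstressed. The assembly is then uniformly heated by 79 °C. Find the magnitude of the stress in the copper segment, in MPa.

With the walls removed the bar would change length by δ_free = Σ αᵢΔT Lᵢ = 1.8×10⁻⁶×79×675 + 17×10⁻⁶×79×550 + 18.8×10⁻⁶×79×675 = 1.837 mm.
The walls prevent any net length change, so an axial force P (same in every segment) develops. Compatibility: P · Σ Lᵢ/(AᵢEᵢ) = δ_free.
The series flexibility is Σ Lᵢ/(AᵢEᵢ) = 675/(2000×144×10³) + 550/(260×125×10³) + 675/(1400×113×10³) = 2.353×10⁻⁵ mm/N.
So P = 1.837 / 2.353×10⁻⁵ = 78.06 kN, compressive.
σ_{copper} = P / A = 78060 / 260 = 300.2 MPa.

σ ≈ 300 MPa (compressive)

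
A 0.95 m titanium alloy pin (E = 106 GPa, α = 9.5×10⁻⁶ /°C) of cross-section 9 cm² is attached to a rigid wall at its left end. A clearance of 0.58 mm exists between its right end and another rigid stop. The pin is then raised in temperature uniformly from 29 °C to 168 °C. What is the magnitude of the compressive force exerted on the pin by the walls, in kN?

P ≈ 67.7 kN

If the wall were absent the pin would grow by αΔT L = 9.5×10⁻⁶ × 139 × 950 = 1.254 mm.
After closing the 0.58 mm clearance, 1.254 − 0.58 = 0.6745 mm of expansion remains to be suppressed by the wall.
That suppressed elongation corresponds to σ = E·Δ/L = 106×10³ × 0.6745/950 = 75.26 MPa.
P = σA = 75.26 × 900 = 67.73 kN.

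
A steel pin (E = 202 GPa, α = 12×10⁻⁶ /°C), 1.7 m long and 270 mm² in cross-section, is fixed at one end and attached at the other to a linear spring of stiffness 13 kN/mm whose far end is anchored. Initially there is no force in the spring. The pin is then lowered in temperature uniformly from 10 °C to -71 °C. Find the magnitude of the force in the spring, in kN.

If the spring were absent the pin would shorten by αΔT L = 12×10⁻⁶ × 81 × 1700 = 1.652 mm.
With a force P in the spring, the elastic change of the pin is PL/(AE) and that of the spring is P/k; compatibility requires their sum to equal δ_free.
So P = δ_free / [L/(AE) + 1/k] = 1.652 / [ 1700/(270×202×10³) + 1/(13×10³) ].
P = 1.652 / 0.0001081 = 15290 N.

P ≈ 15.3 kN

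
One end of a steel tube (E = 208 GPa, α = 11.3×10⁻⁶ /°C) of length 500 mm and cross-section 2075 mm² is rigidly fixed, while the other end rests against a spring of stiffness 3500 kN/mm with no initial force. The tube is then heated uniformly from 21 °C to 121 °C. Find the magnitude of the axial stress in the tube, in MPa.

The unrestrained thermal change is αΔT L = 11.3×10⁻⁶ × 100 × 500 = 0.565 mm.
Let P be the compressive force at the spring. The tube shortens elastically by PL/(AE) and the spring compresses by P/k; together these equal δ_free.
P [ L/(AE) + 1/k ] = δ_free → P [ 500/(2075×208×10³) + 1/(3500×10³) ] = 0.565.
P = 0.565 / 1.444×10⁻⁶ = 391200 N.
σ = P/A = 391200/2075 = 188.5 MPa.

σ ≈ 189 MPa (compressive)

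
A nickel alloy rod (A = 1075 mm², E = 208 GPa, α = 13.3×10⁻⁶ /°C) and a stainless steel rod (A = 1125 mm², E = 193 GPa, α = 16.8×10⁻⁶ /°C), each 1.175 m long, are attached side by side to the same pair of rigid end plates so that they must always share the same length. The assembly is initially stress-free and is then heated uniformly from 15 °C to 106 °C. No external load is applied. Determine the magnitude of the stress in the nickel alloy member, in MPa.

Both members must finish at the same length. With the larger α, the stainless steel tends to over-expand; the plates restrain it, putting the stainless steel in compression and the nickel alloy in tension. With no external load the two internal forces are equal and opposite, magnitude P.
Equating the net (thermal + elastic) strains gives |α₁ − α₂|·ΔT = P·[1/(A₁E₁) + 1/(A₂E₂)].
|α₁ − α₂|·ΔT = 3.5×10⁻⁶ × 91 = 0.0003185.
1/(A₁E₁) + 1/(A₂E₂) = 1/(1075×208×10³) + 1/(1125×193×10³) = 9.078×10⁻⁹ N⁻¹.
So P = 0.0003185 / 9.078×10⁻⁹ = 35.09 kN.
σ_{nickel alloy} = P/A₁ = 35090/1075 = 32.64 MPa, tensile.

σ ≈ 32.6 MPa (tensile)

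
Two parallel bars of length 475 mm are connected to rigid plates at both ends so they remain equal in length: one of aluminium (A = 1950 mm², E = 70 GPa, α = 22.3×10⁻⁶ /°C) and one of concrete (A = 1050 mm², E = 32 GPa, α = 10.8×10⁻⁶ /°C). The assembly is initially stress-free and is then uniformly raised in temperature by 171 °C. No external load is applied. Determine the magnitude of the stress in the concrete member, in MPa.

σ ≈ 50.5 MPa (tensile)

The aluminium has the larger α, so on heating it would change length more than the concrete if both were free. The rigid plates force a common final length, so the aluminium is put into compression and the concrete into tension, with equal and opposite forces P (no external load).
Setting the final lengths equal and cancelling L: (α₁ − α₂)ΔT = P/(A₁E₁) + P/(A₂E₂).
|α₁ − α₂|·ΔT = 11.5×10⁻⁶ × 171 = 0.001966.
1/(A₁E₁) + 1/(A₂E₂) = 1/(1950×70×10³) + 1/(1050×32×10³) = 3.709×10⁻⁸ N⁻¹.
So P = 0.001966 / 3.709×10⁻⁸ = 53.02 kN.
σ_{concrete} = P/A₂ = 53020/1050 = 50.5 MPa, tensile.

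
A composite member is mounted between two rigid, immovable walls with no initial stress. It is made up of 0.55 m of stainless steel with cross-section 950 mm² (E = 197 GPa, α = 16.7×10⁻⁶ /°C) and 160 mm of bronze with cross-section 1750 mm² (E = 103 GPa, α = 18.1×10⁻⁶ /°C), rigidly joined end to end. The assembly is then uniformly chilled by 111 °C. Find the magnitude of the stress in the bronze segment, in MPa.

If the supports were absent, the total length change would be Σ αᵢΔT Lᵢ = 16.7×10⁻⁶×111×550 + 18.1×10⁻⁶×111×160 = 1.341 mm.
The walls prevent any net length change, so an axial force P (same in every segment) develops. Compatibility: P · Σ Lᵢ/(AᵢEᵢ) = δ_free.
Σ Lᵢ/(AᵢEᵢ) = 550/(950×197×10³) + 160/(1750×103×10³) = 3.826×10⁻⁶ mm/N.
So P = 1.341 / 3.826×10⁻⁶ = 350.5 kN, tensile.
σ_{bronze} = P / A = 350500 / 1750 = 200.3 MPa.

σ ≈ 200 MPa (tensile)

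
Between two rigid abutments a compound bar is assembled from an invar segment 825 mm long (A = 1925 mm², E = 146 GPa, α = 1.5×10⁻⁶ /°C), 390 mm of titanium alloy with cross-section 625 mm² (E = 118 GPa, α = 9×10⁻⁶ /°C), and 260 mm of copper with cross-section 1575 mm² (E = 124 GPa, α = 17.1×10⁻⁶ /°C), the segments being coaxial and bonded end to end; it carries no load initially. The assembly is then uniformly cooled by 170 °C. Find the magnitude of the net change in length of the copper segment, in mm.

Free thermal contraction of the whole bar: Σ αᵢΔT Lᵢ = 1.5×10⁻⁶×170×825 + 9×10⁻⁶×170×390 + 17.1×10⁻⁶×170×260 = 1.563 mm.
Since the ends are fixed, an axial force P builds up, equal in every segment, with P · Σ Lᵢ/(AᵢEᵢ) = δ_free.
The series flexibility is Σ Lᵢ/(AᵢEᵢ) = 825/(1925×146×10³) + 390/(625×118×10³) + 260/(1575×124×10³) = 9.555×10⁻⁶ mm/N.
Hence P = δ_free / Σ(L/AE) = 1.563/9.555×10⁻⁶ = 163.6 kN (tensile).
For the copper segment, free thermal change = 17.1×10⁻⁶×170×260 = 0.7558 mm and elastic change from P = 163600×260/(1575×124×10³) = 0.2178 mm; these oppose, so the net change is 0.538 mm (segment shortens).

|ΔL| ≈ 0.538 mm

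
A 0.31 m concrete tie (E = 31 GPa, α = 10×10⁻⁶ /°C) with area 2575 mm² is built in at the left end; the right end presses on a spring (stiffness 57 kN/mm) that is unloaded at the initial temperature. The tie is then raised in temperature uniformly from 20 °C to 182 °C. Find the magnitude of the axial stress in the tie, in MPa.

σ ≈ 9.1 MPa (compressive)

The unrestrained thermal change is αΔT L = 10×10⁻⁶ × 162 × 310 = 0.5022 mm.
Let P be the compressive force at the spring. The tie shortens elastically by PL/(AE) and the spring compresses by P/k; together these equal δ_free.
So P = δ_free / [L/(AE) + 1/k] = 0.5022 / [ 310/(2575×31×10³) + 1/(57×10³) ].
P = 0.5022 / 2.143×10⁻⁵ = 23440 N.
σ = P/A = 23440/2575 = 9.102 MPa.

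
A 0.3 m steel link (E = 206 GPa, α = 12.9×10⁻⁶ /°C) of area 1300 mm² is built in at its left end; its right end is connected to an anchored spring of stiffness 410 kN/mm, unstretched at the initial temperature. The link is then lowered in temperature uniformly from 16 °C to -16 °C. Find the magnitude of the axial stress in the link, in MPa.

σ ≈ 26.8 MPa (tensile)

If the spring were absent the link would shorten by αΔT L = 12.9×10⁻⁶ × 32 × 300 = 0.1238 mm.
Let P be the tensile force in the spring. The link extends elastically by PL/(AE) and the spring stretches by P/k; together these equal δ_free.
P [ L/(AE) + 1/k ] = δ_free → P [ 300/(1300×206×10³) + 1/(410×10³) ] = 0.1238.
P = 0.1238 / 3.559×10⁻⁶ = 34790 N.
σ = P/A = 34790/1300 = 26.76 MPa.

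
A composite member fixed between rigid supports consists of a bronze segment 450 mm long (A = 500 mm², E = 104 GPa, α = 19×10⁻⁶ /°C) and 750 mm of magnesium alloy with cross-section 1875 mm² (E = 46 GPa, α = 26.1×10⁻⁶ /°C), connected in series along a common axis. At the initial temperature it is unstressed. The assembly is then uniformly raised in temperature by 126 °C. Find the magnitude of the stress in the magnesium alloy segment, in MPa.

σ ≈ 109 MPa (compressive)

If the supports were absent, the total length change would be Σ αᵢΔT Lᵢ = 19×10⁻⁶×126×450 + 26.1×10⁻⁶×126×750 = 3.544 mm.
The walls prevent any net length change, so an axial force P (same in every segment) develops. Compatibility: P · Σ Lᵢ/(AᵢEᵢ) = δ_free.
Σ Lᵢ/(AᵢEᵢ) = 450/(500×104×10³) + 750/(1875×46×10³) = 1.735×10⁻⁵ mm/N.
P = 3.544 / 1.735×10⁻⁵ = 204300 N = 204.3 kN, compressive.
σ_{magnesium alloy} = P / A = 204300 / 1875 = 108.9 MPa.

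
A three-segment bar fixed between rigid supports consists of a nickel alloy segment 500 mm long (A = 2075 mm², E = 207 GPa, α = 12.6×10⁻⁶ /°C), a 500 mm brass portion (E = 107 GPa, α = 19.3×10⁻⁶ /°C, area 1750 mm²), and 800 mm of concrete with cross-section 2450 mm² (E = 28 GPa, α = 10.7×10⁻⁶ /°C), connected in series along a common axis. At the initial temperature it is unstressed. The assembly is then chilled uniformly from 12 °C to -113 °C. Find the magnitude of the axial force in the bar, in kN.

Free thermal contraction of the whole bar: Σ αᵢΔT Lᵢ = 12.6×10⁻⁶×125×500 + 19.3×10⁻⁶×125×500 + 10.7×10⁻⁶×125×800 = 3.064 mm.
Since the ends are fixed, an axial force P builds up, equal in every segment, with P · Σ Lᵢ/(AᵢEᵢ) = δ_free.
The series flexibility is Σ Lᵢ/(AᵢEᵢ) = 500/(2075×207×10³) + 500/(1750×107×10³) + 800/(2450×28×10³) = 1.55×10⁻⁵ mm/N.
P = 3.064 / 1.55×10⁻⁵ = 197700 N = 197.7 kN, tensile.

P ≈ 198 kN (tensile)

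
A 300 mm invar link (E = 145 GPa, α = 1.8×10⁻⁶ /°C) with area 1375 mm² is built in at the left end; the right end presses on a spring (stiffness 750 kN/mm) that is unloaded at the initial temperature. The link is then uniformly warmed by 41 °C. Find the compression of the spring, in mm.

The unrestrained thermal change is αΔT L = 1.8×10⁻⁶ × 41 × 300 = 0.02214 mm.
With a force P in the spring, the elastic change of the link is PL/(AE) and that of the spring is P/k; compatibility requires their sum to equal δ_free.
So P = δ_free / [L/(AE) + 1/k] = 0.02214 / [ 300/(1375×145×10³) + 1/(750×10³) ].
P = 0.02214 / 2.838×10⁻⁶ = 7801 N.
Spring compression = P/k = 7801/(750×10³) = 0.0104 mm.

δ ≈ 0.0104 mm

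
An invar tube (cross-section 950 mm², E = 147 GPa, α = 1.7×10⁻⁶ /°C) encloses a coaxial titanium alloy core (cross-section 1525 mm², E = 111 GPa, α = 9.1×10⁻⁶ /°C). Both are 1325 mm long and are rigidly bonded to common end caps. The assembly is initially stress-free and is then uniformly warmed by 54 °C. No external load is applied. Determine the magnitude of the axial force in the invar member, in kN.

The titanium alloy has the larger α, so on heating it would change length more than the invar if both were free. The rigid plates force a common final length, so the titanium alloy is put into compression and the invar into tension, with equal and opposite forces P (no external load).
Setting the final lengths equal and cancelling L: (α₁ − α₂)ΔT = P/(A₁E₁) + P/(A₂E₂).
|α₁ − α₂|·ΔT = 7.4×10⁻⁶ × 54 = 0.0003996.
1/(A₁E₁) + 1/(A₂E₂) = 1/(950×147×10³) + 1/(1525×111×10³) = 1.307×10⁻⁸ N⁻¹.
So P = 0.0003996 / 1.307×10⁻⁸ = 30.58 kN.

P ≈ 30.6 kN (tensile in the invar)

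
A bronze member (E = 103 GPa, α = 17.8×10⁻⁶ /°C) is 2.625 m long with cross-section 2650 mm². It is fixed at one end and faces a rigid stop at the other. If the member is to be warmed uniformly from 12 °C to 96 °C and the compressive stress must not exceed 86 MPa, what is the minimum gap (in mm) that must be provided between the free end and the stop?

g ≈ 1.73 mm

With no wall the member would lengthen by αΔT L = 17.8×10⁻⁶ × 84 × 2625 = 3.925 mm.
At the allowable stress the elastic shortening the wall may impose is σL/E = 86 × 2625 / (103×10³) = 2.192 mm.
The gap must absorb the remainder: g_min = 3.925 − 2.192 = 1.733 mm.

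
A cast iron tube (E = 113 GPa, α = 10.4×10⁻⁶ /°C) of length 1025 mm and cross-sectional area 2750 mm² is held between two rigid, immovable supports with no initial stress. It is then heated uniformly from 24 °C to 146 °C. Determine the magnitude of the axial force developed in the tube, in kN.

With zero net strain, σ = E·αΔT = 113 GPa × 10.4×10⁻⁶ × 122 = 143.4 MPa.
Axial force P = σA = 143.4 × 2750 = 394300 N = 394.3 kN, compressive.

P ≈ 394 kN (compressive)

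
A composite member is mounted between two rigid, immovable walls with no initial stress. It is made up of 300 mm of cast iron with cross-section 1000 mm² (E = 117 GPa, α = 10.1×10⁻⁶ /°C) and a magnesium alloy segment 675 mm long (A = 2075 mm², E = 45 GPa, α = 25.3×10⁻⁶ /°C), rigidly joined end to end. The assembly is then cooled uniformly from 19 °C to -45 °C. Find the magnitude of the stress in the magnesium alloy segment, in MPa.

With the walls removed the bar would change length by δ_free = Σ αᵢΔT Lᵢ = 10.1×10⁻⁶×64×300 + 25.3×10⁻⁶×64×675 = 1.287 mm.
The walls prevent any net length change, so an axial force P (same in every segment) develops. Compatibility: P · Σ Lᵢ/(AᵢEᵢ) = δ_free.
Σ Lᵢ/(AᵢEᵢ) = 300/(1000×117×10³) + 675/(2075×45×10³) = 9.793×10⁻⁶ mm/N.
Hence P = δ_free / Σ(L/AE) = 1.287/9.793×10⁻⁶ = 131.4 kN (tensile).
σ_{magnesium alloy} = P / A = 131400 / 2075 = 63.33 MPa.

σ ≈ 63.3 MPa (tensile)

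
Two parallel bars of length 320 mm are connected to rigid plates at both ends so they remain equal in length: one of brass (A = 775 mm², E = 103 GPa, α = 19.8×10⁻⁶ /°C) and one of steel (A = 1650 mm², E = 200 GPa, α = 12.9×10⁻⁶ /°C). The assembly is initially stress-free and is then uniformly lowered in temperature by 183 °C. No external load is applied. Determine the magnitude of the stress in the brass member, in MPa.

Equilibrium of a rigid end plate with no external load gives equal and opposite internal forces ±P in the two members. Since α_{brass} > α_{steel}, cooling drives the brass into tension and the steel into compression.
Setting the final lengths equal and cancelling L: (α₁ − α₂)ΔT = P/(A₁E₁) + P/(A₂E₂).
|α₁ − α₂|·ΔT = 6.9×10⁻⁶ × 183 = 0.001263.
1/(A₁E₁) + 1/(A₂E₂) = 1/(775×103×10³) + 1/(1650×200×10³) = 1.556×10⁻⁸ N⁻¹.
So P = 0.001263 / 1.556×10⁻⁸ = 81.16 kN.
σ_{brass} = P/A₁ = 81160/775 = 104.7 MPa, tensile.

σ ≈ 105 MPa (tensile)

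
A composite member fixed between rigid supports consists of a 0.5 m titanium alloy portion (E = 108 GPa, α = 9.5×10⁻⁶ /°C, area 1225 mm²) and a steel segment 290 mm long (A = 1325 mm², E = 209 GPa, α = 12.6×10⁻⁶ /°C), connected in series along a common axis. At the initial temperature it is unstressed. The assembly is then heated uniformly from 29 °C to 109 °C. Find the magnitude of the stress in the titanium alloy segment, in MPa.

σ ≈ 114 MPa (compressive)

With the walls removed the bar would change length by δ_free = Σ αᵢΔT Lᵢ = 9.5×10⁻⁶×80×500 + 12.6×10⁻⁶×80×290 = 0.6723 mm.
The rigid supports impose zero overall length change; the single axial force P common to all segments must satisfy P Σ Lᵢ/(AᵢEᵢ) = δ_free.
The series flexibility is Σ Lᵢ/(AᵢEᵢ) = 500/(1225×108×10³) + 290/(1325×209×10³) = 4.827×10⁻⁶ mm/N.
Hence P = δ_free / Σ(L/AE) = 0.6723/4.827×10⁻⁶ = 139.3 kN (compressive).
σ_{titanium alloy} = P / A = 139300 / 1225 = 113.7 MPa.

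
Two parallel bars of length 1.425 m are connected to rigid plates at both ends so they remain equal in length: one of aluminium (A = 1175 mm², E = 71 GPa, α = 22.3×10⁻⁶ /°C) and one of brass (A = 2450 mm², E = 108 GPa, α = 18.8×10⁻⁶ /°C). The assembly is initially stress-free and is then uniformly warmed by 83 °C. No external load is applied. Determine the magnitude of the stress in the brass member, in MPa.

Both members must finish at the same length. With the larger α, the aluminium tends to over-expand; the plates restrain it, putting the aluminium in compression and the brass in tension. With no external load the two internal forces are equal and opposite, magnitude P.
Setting the final lengths equal and cancelling L: (α₁ − α₂)ΔT = P/(A₁E₁) + P/(A₂E₂).
|α₁ − α₂|·ΔT = 3.5×10⁻⁶ × 83 = 0.0002905.
1/(A₁E₁) + 1/(A₂E₂) = 1/(1175×71×10³) + 1/(2450×108×10³) = 1.577×10⁻⁸ N⁻¹.
So P = 0.0002905 / 1.577×10⁻⁸ = 18.43 kN.
σ_{brass} = P/A₂ = 18430/2450 = 7.521 MPa, tensile.

σ ≈ 7.52 MPa (tensile)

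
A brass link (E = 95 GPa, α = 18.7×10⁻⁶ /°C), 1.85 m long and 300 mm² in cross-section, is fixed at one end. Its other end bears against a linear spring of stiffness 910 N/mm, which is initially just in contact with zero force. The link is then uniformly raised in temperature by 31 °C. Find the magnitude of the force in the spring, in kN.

The unrestrained thermal change is αΔT L = 18.7×10⁻⁶ × 31 × 1850 = 1.072 mm.
Let P be the compressive force at the spring. The link shortens elastically by PL/(AE) and the spring compresses by P/k; together these equal δ_free.
So P = δ_free / [L/(AE) + 1/k] = 1.072 / [ 1850/(300×95×10³) + 1/(910) ].
P = 1.072 / 0.001164 = 921.5 N.

P ≈ 0.921 kN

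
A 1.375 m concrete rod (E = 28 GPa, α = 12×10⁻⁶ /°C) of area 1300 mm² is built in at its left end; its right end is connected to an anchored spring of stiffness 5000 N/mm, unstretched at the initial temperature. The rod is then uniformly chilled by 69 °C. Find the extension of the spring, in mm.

If the spring were absent the rod would shorten by αΔT L = 12×10⁻⁶ × 69 × 1375 = 1.139 mm.
Let P be the tensile force in the spring. The rod extends elastically by PL/(AE) and the spring stretches by P/k; together these equal δ_free.
P [ L/(AE) + 1/k ] = δ_free → P [ 1375/(1300×28×10³) + 1/(5000) ] = 1.139.
P = 1.139 / 0.0002378 = 4788 N.
Spring extension = P/k = 4788/(5000) = 0.9576 mm.

δ ≈ 0.958 mm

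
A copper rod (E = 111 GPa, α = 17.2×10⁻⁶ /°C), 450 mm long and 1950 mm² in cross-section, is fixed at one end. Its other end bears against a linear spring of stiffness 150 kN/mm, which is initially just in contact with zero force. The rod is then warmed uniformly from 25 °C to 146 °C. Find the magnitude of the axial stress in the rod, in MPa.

If the spring were absent the rod would lengthen by αΔT L = 17.2×10⁻⁶ × 121 × 450 = 0.9365 mm.
Let P be the compressive force at the spring. The rod shortens elastically by PL/(AE) and the spring compresses by P/k; together these equal δ_free.
P [ L/(AE) + 1/k ] = δ_free → P [ 450/(1950×111×10³) + 1/(150×10³) ] = 0.9365.
P = 0.9365 / 8.746×10⁻⁶ = 107100 N.
σ = P/A = 107100/1950 = 54.92 MPa.

σ ≈ 54.9 MPa (compressive)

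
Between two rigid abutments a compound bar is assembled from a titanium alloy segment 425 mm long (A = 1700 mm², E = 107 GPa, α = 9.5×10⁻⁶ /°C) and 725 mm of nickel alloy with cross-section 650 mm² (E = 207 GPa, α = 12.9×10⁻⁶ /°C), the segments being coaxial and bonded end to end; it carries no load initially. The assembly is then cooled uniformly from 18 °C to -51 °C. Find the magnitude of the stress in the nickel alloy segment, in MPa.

If the supports were absent, the total length change would be Σ αᵢΔT Lᵢ = 9.5×10⁻⁶×69×425 + 12.9×10⁻⁶×69×725 = 0.9239 mm.
Since the ends are fixed, an axial force P builds up, equal in every segment, with P · Σ Lᵢ/(AᵢEᵢ) = δ_free.
Σ Lᵢ/(AᵢEᵢ) = 425/(1700×107×10³) + 725/(650×207×10³) = 7.725×10⁻⁶ mm/N.
P = 0.9239 / 7.725×10⁻⁶ = 119600 N = 119.6 kN, tensile.
σ_{nickel alloy} = P / A = 119600 / 650 = 184 MPa.

σ ≈ 184 MPa (tensile)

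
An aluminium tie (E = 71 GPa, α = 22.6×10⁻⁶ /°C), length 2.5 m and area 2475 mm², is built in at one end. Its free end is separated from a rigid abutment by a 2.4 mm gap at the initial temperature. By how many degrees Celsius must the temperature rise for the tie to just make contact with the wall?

Contact occurs when the free expansion equals the gap: αΔT L = 2.4 mm.
So ΔT = g/(αL) = 2.4/(22.6×10⁻⁶ × 2500) = 42.48 °C.

ΔT ≈ 42.5 °C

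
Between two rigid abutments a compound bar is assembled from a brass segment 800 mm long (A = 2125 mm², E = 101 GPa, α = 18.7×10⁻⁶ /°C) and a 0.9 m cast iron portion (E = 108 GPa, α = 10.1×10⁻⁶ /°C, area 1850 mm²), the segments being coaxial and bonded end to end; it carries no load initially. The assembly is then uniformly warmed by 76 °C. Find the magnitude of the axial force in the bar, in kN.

P ≈ 222 kN (compressive)

Free thermal expansion of the whole bar: Σ αᵢΔT Lᵢ = 18.7×10⁻⁶×76×800 + 10.1×10⁻⁶×76×900 = 1.828 mm.
The walls prevent any net length change, so an axial force P (same in every segment) develops. Compatibility: P · Σ Lᵢ/(AᵢEᵢ) = δ_free.
The series flexibility is Σ Lᵢ/(AᵢEᵢ) = 800/(2125×101×10³) + 900/(1850×108×10³) = 8.232×10⁻⁶ mm/N.
So P = 1.828 / 8.232×10⁻⁶ = 222 kN, compressive.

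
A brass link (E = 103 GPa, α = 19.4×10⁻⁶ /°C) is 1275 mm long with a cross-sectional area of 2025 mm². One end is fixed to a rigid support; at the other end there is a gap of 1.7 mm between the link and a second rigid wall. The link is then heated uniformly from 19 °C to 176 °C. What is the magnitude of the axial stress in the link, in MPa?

σ ≈ 176 MPa (compressive)

If the wall were absent the link would grow by αΔT L = 19.4×10⁻⁶ × 157 × 1275 = 3.883 mm.
This exceeds the 1.7 mm gap, so the wall pushes back. The portion of expansion that must be recovered elastically is δ_free − gap = 3.883 − 1.7 = 2.183 mm.
That suppressed elongation corresponds to σ = E·Δ/L = 103×10³ × 2.183/1275 = 176.4 MPa.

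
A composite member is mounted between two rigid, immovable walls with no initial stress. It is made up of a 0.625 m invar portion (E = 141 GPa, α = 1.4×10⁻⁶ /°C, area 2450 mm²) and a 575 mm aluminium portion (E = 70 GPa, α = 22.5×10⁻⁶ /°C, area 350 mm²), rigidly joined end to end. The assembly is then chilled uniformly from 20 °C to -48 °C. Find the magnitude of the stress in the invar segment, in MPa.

σ ≈ 15.2 MPa (tensile)

With the walls removed the bar would change length by δ_free = Σ αᵢΔT Lᵢ = 1.4×10⁻⁶×68×625 + 22.5×10⁻⁶×68×575 = 0.9392 mm.
The rigid supports impose zero overall length change; the single axial force P common to all segments must satisfy P Σ Lᵢ/(AᵢEᵢ) = δ_free.
Σ Lᵢ/(AᵢEᵢ) = 625/(2450×141×10³) + 575/(350×70×10³) = 2.528×10⁻⁵ mm/N.
Hence P = δ_free / Σ(L/AE) = 0.9392/2.528×10⁻⁵ = 37.16 kN (tensile).
σ_{invar} = P / A = 37160 / 2450 = 15.17 MPa.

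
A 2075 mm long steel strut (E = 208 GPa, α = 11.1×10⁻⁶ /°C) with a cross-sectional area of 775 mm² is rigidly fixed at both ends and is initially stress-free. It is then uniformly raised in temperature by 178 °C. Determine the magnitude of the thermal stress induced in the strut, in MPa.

The supports are rigid, so the total axial strain is zero. The restrained thermal strain is ε = αΔT = 11.1×10⁻⁶ × 178 = 1975.8×10⁻⁶.
σ = EαΔT = 208×10³ × 11.1×10⁻⁶ × 178 = 411 MPa (compressive; the strut is trying to expand).

σ ≈ 411 MPa (compressive)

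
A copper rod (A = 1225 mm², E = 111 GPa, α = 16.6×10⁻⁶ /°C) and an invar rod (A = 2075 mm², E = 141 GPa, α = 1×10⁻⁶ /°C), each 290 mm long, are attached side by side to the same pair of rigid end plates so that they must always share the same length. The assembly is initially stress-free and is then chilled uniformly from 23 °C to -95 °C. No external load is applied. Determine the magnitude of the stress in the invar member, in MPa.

σ ≈ 82.4 MPa (compressive)

The copper has the larger α, so on cooling it would change length more than the invar if both were free. The rigid plates force a common final length, so the copper is put into tension and the invar into compression, with equal and opposite forces P (no external load).
Setting the final lengths equal and cancelling L: (α₁ − α₂)ΔT = P/(A₁E₁) + P/(A₂E₂).
|α₁ − α₂|·ΔT = 15.6×10⁻⁶ × 118 = 0.001841.
1/(A₁E₁) + 1/(A₂E₂) = 1/(1225×111×10³) + 1/(2075×141×10³) = 1.077×10⁻⁸ N⁻¹.
So P = 0.001841 / 1.077×10⁻⁸ = 170.9 kN.
σ_{invar} = P/A₂ = 170900/2075 = 82.35 MPa, compressive.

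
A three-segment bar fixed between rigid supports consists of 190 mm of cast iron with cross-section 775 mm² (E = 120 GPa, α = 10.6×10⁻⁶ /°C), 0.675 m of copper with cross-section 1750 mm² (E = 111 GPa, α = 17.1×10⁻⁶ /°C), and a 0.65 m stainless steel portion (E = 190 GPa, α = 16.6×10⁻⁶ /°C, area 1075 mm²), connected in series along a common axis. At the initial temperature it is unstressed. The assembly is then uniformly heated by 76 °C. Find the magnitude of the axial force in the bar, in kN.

If the supports were absent, the total length change would be Σ αᵢΔT Lᵢ = 10.6×10⁻⁶×76×190 + 17.1×10⁻⁶×76×675 + 16.6×10⁻⁶×76×650 = 1.85 mm.
The walls prevent any net length change, so an axial force P (same in every segment) develops. Compatibility: P · Σ Lᵢ/(AᵢEᵢ) = δ_free.
Σ Lᵢ/(AᵢEᵢ) = 190/(775×120×10³) + 675/(1750×111×10³) + 650/(1075×190×10³) = 8.7×10⁻⁶ mm/N.
So P = 1.85 / 8.7×10⁻⁶ = 212.7 kN, compressive.

P ≈ 213 kN (compressive)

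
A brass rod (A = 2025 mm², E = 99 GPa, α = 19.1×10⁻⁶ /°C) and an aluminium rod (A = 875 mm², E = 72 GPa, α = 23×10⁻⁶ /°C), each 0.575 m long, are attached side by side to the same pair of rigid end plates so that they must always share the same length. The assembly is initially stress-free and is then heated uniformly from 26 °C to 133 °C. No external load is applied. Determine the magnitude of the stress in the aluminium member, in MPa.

σ ≈ 22.9 MPa (compressive)

Both members must finish at the same length. With the larger α, the aluminium tends to over-expand; the plates restrain it, putting the aluminium in compression and the brass in tension. With no external load the two internal forces are equal and opposite, magnitude P.
Equating the net (thermal + elastic) strains gives |α₁ − α₂|·ΔT = P·[1/(A₁E₁) + 1/(A₂E₂)].
|α₁ − α₂|·ΔT = 3.9×10⁻⁶ × 107 = 0.0004173.
1/(A₁E₁) + 1/(A₂E₂) = 1/(2025×99×10³) + 1/(875×72×10³) = 2.086×10⁻⁸ N⁻¹.
P = 0.0004173 / 2.086×10⁻⁸ = 20000 N = 20 kN.
σ_{aluminium} = P/A₂ = 20000/875 = 22.86 MPa, compressive.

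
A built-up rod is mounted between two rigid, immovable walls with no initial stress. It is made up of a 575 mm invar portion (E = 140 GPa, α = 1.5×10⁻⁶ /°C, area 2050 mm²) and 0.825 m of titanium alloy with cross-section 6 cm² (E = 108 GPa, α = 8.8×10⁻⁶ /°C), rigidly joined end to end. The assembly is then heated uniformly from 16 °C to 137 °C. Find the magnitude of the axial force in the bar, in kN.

Free thermal expansion of the whole bar: Σ αᵢΔT Lᵢ = 1.5×10⁻⁶×121×575 + 8.8×10⁻⁶×121×825 = 0.9828 mm.
Since the ends are fixed, an axial force P builds up, equal in every segment, with P · Σ Lᵢ/(AᵢEᵢ) = δ_free.
The series flexibility is Σ Lᵢ/(AᵢEᵢ) = 575/(2050×140×10³) + 825/(600×108×10³) = 1.473×10⁻⁵ mm/N.
P = 0.9828 / 1.473×10⁻⁵ = 66700 N = 66.7 kN, compressive.

P ≈ 66.7 kN (compressive)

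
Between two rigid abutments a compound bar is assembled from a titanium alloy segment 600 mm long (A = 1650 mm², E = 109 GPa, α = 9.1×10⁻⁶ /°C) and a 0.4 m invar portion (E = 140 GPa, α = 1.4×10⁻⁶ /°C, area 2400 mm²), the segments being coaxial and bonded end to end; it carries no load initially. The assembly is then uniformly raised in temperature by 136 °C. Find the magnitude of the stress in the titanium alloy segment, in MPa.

σ ≈ 110 MPa (compressive)

Free thermal expansion of the whole bar: Σ αᵢΔT Lᵢ = 9.1×10⁻⁶×136×600 + 1.4×10⁻⁶×136×400 = 0.8187 mm.
The walls prevent any net length change, so an axial force P (same in every segment) develops. Compatibility: P · Σ Lᵢ/(AᵢEᵢ) = δ_free.
The series flexibility is Σ Lᵢ/(AᵢEᵢ) = 600/(1650×109×10³) + 400/(2400×140×10³) = 4.527×10⁻⁶ mm/N.
Hence P = δ_free / Σ(L/AE) = 0.8187/4.527×10⁻⁶ = 180.9 kN (compressive).
σ_{titanium alloy} = P / A = 180900 / 1650 = 109.6 MPa.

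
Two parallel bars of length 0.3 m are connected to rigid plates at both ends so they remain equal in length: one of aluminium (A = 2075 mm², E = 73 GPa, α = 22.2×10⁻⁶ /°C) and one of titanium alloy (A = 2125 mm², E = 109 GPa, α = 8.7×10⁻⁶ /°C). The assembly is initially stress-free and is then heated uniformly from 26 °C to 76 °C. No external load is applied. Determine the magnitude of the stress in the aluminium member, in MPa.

Equilibrium of a rigid end plate with no external load gives equal and opposite internal forces ±P in the two members. Since α_{aluminium} > α_{titanium alloy}, heating drives the aluminium into compression and the titanium alloy into tension.
Equating the net (thermal + elastic) strains gives |α₁ − α₂|·ΔT = P·[1/(A₁E₁) + 1/(A₂E₂)].
|α₁ − α₂|·ΔT = 13.5×10⁻⁶ × 50 = 0.000675.
1/(A₁E₁) + 1/(A₂E₂) = 1/(2075×73×10³) + 1/(2125×109×10³) = 1.092×10⁻⁸ N⁻¹.
So P = 0.000675 / 1.092×10⁻⁸ = 61.82 kN.
σ_{aluminium} = P/A₁ = 61820/2075 = 29.79 MPa, compressive.

σ ≈ 29.8 MPa (compressive)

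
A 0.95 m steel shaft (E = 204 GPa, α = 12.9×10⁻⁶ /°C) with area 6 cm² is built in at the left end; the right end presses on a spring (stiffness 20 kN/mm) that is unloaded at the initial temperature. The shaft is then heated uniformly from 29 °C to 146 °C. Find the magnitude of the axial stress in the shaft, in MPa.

σ ≈ 41.4 MPa (compressive)

The unrestrained thermal change is αΔT L = 12.9×10⁻⁶ × 117 × 950 = 1.434 mm.
Let P be the compressive force at the spring. The shaft shortens elastically by PL/(AE) and the spring compresses by P/k; together these equal δ_free.
So P = δ_free / [L/(AE) + 1/k] = 1.434 / [ 950/(600×204×10³) + 1/(20×10³) ].
P = 1.434 / 5.776×10⁻⁵ = 24820 N.
σ = P/A = 24820/600 = 41.37 MPa.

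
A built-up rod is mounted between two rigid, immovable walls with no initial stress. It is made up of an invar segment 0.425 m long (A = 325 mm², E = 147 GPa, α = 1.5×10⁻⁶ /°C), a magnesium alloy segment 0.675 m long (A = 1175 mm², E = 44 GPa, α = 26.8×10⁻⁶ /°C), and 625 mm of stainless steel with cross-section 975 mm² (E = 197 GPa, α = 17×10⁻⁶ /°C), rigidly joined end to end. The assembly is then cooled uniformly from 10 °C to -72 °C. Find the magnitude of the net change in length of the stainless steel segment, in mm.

|ΔL| ≈ 0.561 mm

Free thermal contraction of the whole bar: Σ αᵢΔT Lᵢ = 1.5×10⁻⁶×82×425 + 26.8×10⁻⁶×82×675 + 17×10⁻⁶×82×625 = 2.407 mm.
The walls prevent any net length change, so an axial force P (same in every segment) develops. Compatibility: P · Σ Lᵢ/(AᵢEᵢ) = δ_free.
The series flexibility is Σ Lᵢ/(AᵢEᵢ) = 425/(325×147×10³) + 675/(1175×44×10³) + 625/(975×197×10³) = 2.521×10⁻⁵ mm/N.
Hence P = δ_free / Σ(L/AE) = 2.407/2.521×10⁻⁵ = 95.49 kN (tensile).
For the stainless steel segment, free thermal change = 17×10⁻⁶×82×625 = 0.8713 mm and elastic change from P = 95490×625/(975×197×10³) = 0.3107 mm; these oppose, so the net change is 0.561 mm (segment shortens).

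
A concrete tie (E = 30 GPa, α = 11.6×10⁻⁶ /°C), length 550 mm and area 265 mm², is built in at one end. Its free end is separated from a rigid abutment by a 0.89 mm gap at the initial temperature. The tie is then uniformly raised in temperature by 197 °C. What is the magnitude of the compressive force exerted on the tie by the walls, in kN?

P ≈ 5.3 kN

Free thermal elongation = αΔT L = 11.6×10⁻⁶ × 197 × 550 = 1.257 mm.
This exceeds the 0.89 mm gap, so the wall pushes back. The portion of expansion that must be recovered elastically is δ_free − gap = 1.257 − 0.89 = 0.3669 mm.
Compatibility: PL/(AE) = 0.3669 mm, so σ = P/A = E × (0.3669/550) = 20.01 MPa.
P = σA = 20.01 × 265 = 5.303 kN.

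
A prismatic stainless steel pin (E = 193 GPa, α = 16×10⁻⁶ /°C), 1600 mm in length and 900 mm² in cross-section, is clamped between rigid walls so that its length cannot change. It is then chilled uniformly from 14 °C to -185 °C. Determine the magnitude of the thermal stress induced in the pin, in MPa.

Because both ends are immovable the net strain is zero, and the suppressed thermal strain is αΔT = 16×10⁻⁶ × 199 = 3184×10⁻⁶.
σ = EαΔT = 193×10³ × 16×10⁻⁶ × 199 = 614.5 MPa (tensile; the pin is trying to contract).

σ ≈ 615 MPa (tensile)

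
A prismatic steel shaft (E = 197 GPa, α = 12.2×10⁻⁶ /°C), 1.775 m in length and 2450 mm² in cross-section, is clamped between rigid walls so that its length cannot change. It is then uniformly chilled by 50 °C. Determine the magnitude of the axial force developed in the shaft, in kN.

The ends cannot move, so σ = EαΔT = 197×10³ × 12.2×10⁻⁶ × 50 = 120.2 MPa.
P = AEαΔT = 2450 × 197×10³ × 12.2×10⁻⁶ × 50 = 294.4 kN (tensile).

P ≈ 294 kN (tensile)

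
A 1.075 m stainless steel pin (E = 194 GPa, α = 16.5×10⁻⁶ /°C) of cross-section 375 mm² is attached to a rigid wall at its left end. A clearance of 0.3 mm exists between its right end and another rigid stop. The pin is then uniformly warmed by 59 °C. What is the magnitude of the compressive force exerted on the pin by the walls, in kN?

P ≈ 50.5 kN

If the wall were absent the pin would grow by αΔT L = 16.5×10⁻⁶ × 59 × 1075 = 1.047 mm.
After closing the 0.3 mm clearance, 1.047 − 0.3 = 0.7465 mm of expansion remains to be suppressed by the wall.
Compatibility: PL/(AE) = 0.7465 mm, so σ = P/A = E × (0.7465/1075) = 134.7 MPa.
P = σA = 134.7 × 375 = 50.52 kN.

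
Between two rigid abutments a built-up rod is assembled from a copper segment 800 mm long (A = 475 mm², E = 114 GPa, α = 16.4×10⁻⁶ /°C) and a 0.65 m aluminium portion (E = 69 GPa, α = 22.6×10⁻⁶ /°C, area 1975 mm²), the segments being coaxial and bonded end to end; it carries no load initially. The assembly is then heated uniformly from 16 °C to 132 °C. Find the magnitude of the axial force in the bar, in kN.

P ≈ 165 kN (compressive)

Free thermal expansion of the whole bar: Σ αᵢΔT Lᵢ = 16.4×10⁻⁶×116×800 + 22.6×10⁻⁶×116×650 = 3.226 mm.
Since the ends are fixed, an axial force P builds up, equal in every segment, with P · Σ Lᵢ/(AᵢEᵢ) = δ_free.
The series flexibility is Σ Lᵢ/(AᵢEᵢ) = 800/(475×114×10³) + 650/(1975×69×10³) = 1.954×10⁻⁵ mm/N.
P = 3.226 / 1.954×10⁻⁵ = 165100 N = 165.1 kN, compressive.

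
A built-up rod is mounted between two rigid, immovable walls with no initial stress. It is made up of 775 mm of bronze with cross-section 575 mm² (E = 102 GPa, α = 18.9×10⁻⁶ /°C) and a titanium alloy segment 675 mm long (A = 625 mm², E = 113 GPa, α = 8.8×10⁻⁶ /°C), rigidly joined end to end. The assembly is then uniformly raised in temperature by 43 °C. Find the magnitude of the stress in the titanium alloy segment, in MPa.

Free thermal expansion of the whole bar: Σ αᵢΔT Lᵢ = 18.9×10⁻⁶×43×775 + 8.8×10⁻⁶×43×675 = 0.8853 mm.
Since the ends are fixed, an axial force P builds up, equal in every segment, with P · Σ Lᵢ/(AᵢEᵢ) = δ_free.
Σ Lᵢ/(AᵢEᵢ) = 775/(575×102×10³) + 675/(625×113×10³) = 2.277×10⁻⁵ mm/N.
P = 0.8853 / 2.277×10⁻⁵ = 38880 N = 38.88 kN, compressive.
σ_{titanium alloy} = P / A = 38880 / 625 = 62.2 MPa.

σ ≈ 62.2 MPa (compressive)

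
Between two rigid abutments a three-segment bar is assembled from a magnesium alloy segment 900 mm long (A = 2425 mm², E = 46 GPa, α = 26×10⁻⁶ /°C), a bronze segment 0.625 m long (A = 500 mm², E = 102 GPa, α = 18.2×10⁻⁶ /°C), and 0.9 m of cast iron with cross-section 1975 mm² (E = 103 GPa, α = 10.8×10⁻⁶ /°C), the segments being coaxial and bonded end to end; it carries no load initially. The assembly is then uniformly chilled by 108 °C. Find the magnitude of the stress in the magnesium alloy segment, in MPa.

σ ≈ 80.1 MPa (tensile)

With the walls removed the bar would change length by δ_free = Σ αᵢΔT Lᵢ = 26×10⁻⁶×108×900 + 18.2×10⁻⁶×108×625 + 10.8×10⁻⁶×108×900 = 4.805 mm.
The rigid supports impose zero overall length change; the single axial force P common to all segments must satisfy P Σ Lᵢ/(AᵢEᵢ) = δ_free.
Σ Lᵢ/(AᵢEᵢ) = 900/(2425×46×10³) + 625/(500×102×10³) + 900/(1975×103×10³) = 2.475×10⁻⁵ mm/N.
P = 4.805 / 2.475×10⁻⁵ = 194200 N = 194.2 kN, tensile.
σ_{magnesium alloy} = P / A = 194200 / 2425 = 80.07 MPa.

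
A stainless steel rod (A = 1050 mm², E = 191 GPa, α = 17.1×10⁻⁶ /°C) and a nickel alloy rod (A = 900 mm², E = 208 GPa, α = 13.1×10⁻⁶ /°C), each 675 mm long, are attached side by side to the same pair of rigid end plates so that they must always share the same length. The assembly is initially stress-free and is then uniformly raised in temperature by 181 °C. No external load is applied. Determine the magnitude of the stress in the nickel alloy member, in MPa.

Equilibrium of a rigid end plate with no external load gives equal and opposite internal forces ±P in the two members. Since α_{stainless steel} > α_{nickel alloy}, heating drives the stainless steel into compression and the nickel alloy into tension.
Equating the net (thermal + elastic) strains gives |α₁ − α₂|·ΔT = P·[1/(A₁E₁) + 1/(A₂E₂)].
|α₁ − α₂|·ΔT = 4×10⁻⁶ × 181 = 0.000724.
1/(A₁E₁) + 1/(A₂E₂) = 1/(1050×191×10³) + 1/(900×208×10³) = 1.033×10⁻⁸ N⁻¹.
So P = 0.000724 / 1.033×10⁻⁸ = 70.1 kN.
σ_{nickel alloy} = P/A₂ = 70100/900 = 77.89 MPa, tensile.

σ ≈ 77.9 MPa (tensile)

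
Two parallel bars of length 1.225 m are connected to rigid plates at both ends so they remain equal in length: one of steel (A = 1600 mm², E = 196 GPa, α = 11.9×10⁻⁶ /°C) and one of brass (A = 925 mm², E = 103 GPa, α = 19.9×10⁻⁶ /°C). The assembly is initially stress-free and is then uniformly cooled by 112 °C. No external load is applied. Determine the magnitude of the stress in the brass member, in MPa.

σ ≈ 70.8 MPa (tensile)

The brass has the larger α, so on cooling it would change length more than the steel if both were free. The rigid plates force a common final length, so the brass is put into tension and the steel into compression, with equal and opposite forces P (no external load).
Equating the net (thermal + elastic) strains gives |α₁ − α₂|·ΔT = P·[1/(A₁E₁) + 1/(A₂E₂)].
|α₁ − α₂|·ΔT = 8×10⁻⁶ × 112 = 0.000896.
1/(A₁E₁) + 1/(A₂E₂) = 1/(1600×196×10³) + 1/(925×103×10³) = 1.368×10⁻⁸ N⁻¹.
P = 0.000896 / 1.368×10⁻⁸ = 65470 N = 65.47 kN.
σ_{brass} = P/A₂ = 65470/925 = 70.78 MPa, tensile.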